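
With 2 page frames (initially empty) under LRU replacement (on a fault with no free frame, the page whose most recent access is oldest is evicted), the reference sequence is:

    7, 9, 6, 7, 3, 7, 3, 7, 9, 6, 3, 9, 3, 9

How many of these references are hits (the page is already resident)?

7 -> fault, frames [7]
9 -> fault, frames [7, 9]
6 -> fault, evict 7, frames [9, 6]
7 -> fault, evict 9, frames [6, 7]
3 -> fault, evict 6, frames [7, 3]
7 -> hit
3 -> hit
7 -> hit
9 -> fault, evict 3, frames [7, 9]
6 -> fault, evict 7, frames [9, 6]
3 -> fault, evict 9, frames [6, 3]
9 -> fault, evict 6, frames [3, 9]
3 -> hit
9 -> hit
Hits: 5.

5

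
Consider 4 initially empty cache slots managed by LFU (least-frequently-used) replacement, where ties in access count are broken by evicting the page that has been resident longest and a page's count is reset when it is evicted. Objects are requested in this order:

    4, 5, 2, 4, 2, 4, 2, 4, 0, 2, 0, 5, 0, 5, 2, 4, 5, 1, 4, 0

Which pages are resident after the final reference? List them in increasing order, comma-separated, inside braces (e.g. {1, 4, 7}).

4 → fault, frames (4)
5 → fault, frames (4 5)
2 → fault, frames (4 5 2)
4 → hit
2 → hit
4 → hit
2 → hit
4 → hit
0 → fault, frames (4 5 2 0)
2 → hit
0 → hit
5 → hit
0 → hit
5 → hit
2 → hit
4 → hit
5 → hit
1 → fault, evict 0, frames (4 5 2 1)
4 → hit
0 → fault, evict 1, frames (4 5 2 0)

{0, 2, 4, 5}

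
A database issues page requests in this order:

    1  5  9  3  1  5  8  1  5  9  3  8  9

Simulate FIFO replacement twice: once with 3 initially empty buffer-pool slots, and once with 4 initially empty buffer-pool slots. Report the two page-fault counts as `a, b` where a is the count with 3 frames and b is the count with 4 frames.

9, 10

3 frames: F F F F F F F . . F F . . → 9 faults.
4 frames: F F F F . . F F F F F F . → 10 faults.
10 > 9: adding a frame increased faults — Belady's anomaly.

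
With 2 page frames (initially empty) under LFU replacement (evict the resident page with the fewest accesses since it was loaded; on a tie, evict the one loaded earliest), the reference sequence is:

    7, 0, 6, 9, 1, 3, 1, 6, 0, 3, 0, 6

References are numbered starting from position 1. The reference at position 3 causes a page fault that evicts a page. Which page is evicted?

pos 1: 7 → miss, frames [7]
pos 2: 0 → miss, frames [7, 0]
pos 3: 6 → miss, evict 7, frames [0, 6]
At position 3, page 7 is evicted.

7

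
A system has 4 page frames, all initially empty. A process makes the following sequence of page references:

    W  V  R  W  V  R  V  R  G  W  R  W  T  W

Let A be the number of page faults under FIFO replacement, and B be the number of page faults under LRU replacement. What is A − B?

1

Under FIFO: F F F . . . . . F . . . F F → 6 faults.
Under LRU: F F F . . . . . F . . . F . → 5 faults.
A − B = 6 − 5 = 1.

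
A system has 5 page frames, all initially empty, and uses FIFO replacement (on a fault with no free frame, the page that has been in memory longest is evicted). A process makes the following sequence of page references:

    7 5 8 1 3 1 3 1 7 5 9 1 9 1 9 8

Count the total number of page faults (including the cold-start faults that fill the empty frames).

7: miss, frames (7)
5: miss, frames (7 5)
8: miss, frames (7 5 8)
1: miss, frames (7 5 8 1)
3: miss, frames (7 5 8 1 3)
1: hit
3: hit
1: hit
7: hit
5: hit
9: miss, evict 7, frames (5 8 1 3 9)
1: hit
9: hit
1: hit
9: hit
8: hit
Page faults: 6.

6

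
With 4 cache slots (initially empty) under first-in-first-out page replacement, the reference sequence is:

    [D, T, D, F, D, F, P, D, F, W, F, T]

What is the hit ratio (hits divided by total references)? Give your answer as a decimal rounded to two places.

D -> miss, frames (D)
T -> miss, frames (D T)
D -> hit
F -> miss, frames (D T F)
D -> hit
F -> hit
P -> miss, frames (D T F P)
D -> hit
F -> hit
W -> miss, evict D, frames (T F P W)
F -> hit
T -> hit
Hits: 7 of 12 references → 7/12 = 0.5833.

0.58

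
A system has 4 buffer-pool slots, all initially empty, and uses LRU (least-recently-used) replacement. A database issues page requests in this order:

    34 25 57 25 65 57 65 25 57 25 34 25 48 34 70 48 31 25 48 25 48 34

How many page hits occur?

13

34 → fault, frames {34}
25 → fault, frames {34,25}
57 → fault, frames {34,25,57}
25 → hit
65 → fault, frames {34,57,25,65}
57 → hit
65 → hit
25 → hit
57 → hit
25 → hit
34 → hit
25 → hit
48 → fault, evict 65, frames {57,34,25,48}
34 → hit
70 → fault, evict 57, frames {25,48,34,70}
48 → hit
31 → fault, evict 25, frames {34,70,48,31}
25 → fault, evict 34, frames {70,48,31,25}
48 → hit
25 → hit
48 → hit
34 → fault, evict 70, frames {31,25,48,34}
Hits: 13.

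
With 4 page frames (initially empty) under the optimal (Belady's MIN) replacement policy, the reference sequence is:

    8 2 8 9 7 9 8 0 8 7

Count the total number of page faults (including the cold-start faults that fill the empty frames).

8: miss, frames [8]
2: miss, frames [8, 2]
8: hit
9: miss, frames [8, 2, 9]
7: miss, frames [8, 2, 9, 7]
9: hit
8: hit
0: miss, evict 9, frames [8, 2, 7, 0]
8: hit
7: hit
Page faults: 5.

5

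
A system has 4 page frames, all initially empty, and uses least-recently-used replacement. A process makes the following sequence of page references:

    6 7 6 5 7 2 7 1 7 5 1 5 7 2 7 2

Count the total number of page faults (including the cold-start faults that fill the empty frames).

6: fault, frames [6]
7: fault, frames [6, 7]
6: hit
5: fault, frames [7, 6, 5]
7: hit
2: fault, frames [6, 5, 7, 2]
7: hit
1: fault, evict 6, frames [5, 2, 7, 1]
7: hit
5: hit
1: hit
5: hit
7: hit
2: hit
7: hit
2: hit
Page faults: 5.

5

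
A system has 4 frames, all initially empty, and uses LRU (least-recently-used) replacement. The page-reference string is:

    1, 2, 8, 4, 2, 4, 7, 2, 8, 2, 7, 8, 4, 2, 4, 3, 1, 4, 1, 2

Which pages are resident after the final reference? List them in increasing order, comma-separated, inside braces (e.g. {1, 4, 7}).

1 -> miss, frames {1}
2 -> miss, frames {1,2}
8 -> miss, frames {1,2,8}
4 -> miss, frames {1,2,8,4}
2 -> hit
4 -> hit
7 -> miss, evict 1, frames {8,2,4,7}
2 -> hit
8 -> hit
2 -> hit
7 -> hit
8 -> hit
4 -> hit
2 -> hit
4 -> hit
3 -> miss, evict 7, frames {8,2,4,3}
1 -> miss, evict 8, frames {2,4,3,1}
4 -> hit
1 -> hit
2 -> hit

{1, 2, 3, 4}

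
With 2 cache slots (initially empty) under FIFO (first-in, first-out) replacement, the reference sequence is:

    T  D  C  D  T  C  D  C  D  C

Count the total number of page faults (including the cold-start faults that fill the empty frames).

6

T -> miss, frames (T)
D -> miss, frames (T D)
C -> miss, evict T, frames (D C)
D -> hit
T -> miss, evict D, frames (C T)
C -> hit
D -> miss, evict C, frames (T D)
C -> miss, evict T, frames (D C)
D -> hit
C -> hit
Page faults: 6.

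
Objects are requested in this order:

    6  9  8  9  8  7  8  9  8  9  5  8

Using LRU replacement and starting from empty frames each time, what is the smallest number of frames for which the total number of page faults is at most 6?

3

f=1: 12 faults
f=2: 7 faults
f=3: 5 faults
f=4: 5 faults
f=5: 5 faults
Smallest f with faults ≤ 6 is 3.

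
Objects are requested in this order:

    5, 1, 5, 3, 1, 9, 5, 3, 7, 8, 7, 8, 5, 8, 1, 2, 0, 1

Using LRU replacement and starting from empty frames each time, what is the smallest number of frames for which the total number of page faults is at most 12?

3

f=1: 18 faults
f=2: 14 faults
f=3: 12 faults
f=4: 9 faults
f=5: 9 faults
f=6: 8 faults
f=7: 8 faults
f=8: 8 faults
Smallest f with faults ≤ 12 is 3.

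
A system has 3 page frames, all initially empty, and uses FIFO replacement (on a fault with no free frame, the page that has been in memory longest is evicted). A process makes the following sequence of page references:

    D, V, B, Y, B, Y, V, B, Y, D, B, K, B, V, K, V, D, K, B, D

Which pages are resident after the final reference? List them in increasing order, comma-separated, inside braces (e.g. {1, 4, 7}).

D → fault, frames (D)
V → fault, frames (D V)
B → fault, frames (D V B)
Y → fault, evict D, frames (V B Y)
B → hit
Y → hit
V → hit
B → hit
Y → hit
D → fault, evict V, frames (B Y D)
B → hit
K → fault, evict B, frames (Y D K)
B → fault, evict Y, frames (D K B)
V → fault, evict D, frames (K B V)
K → hit
V → hit
D → fault, evict K, frames (B V D)
K → fault, evict B, frames (V D K)
B → fault, evict V, frames (D K B)
D → hit

{B, D, K}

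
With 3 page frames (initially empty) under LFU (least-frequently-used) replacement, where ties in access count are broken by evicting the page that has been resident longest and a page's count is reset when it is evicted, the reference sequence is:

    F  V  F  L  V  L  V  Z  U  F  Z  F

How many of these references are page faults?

8

F → fault, frames [F]
V → fault, frames [F, V]
F → hit
L → fault, frames [F, V, L]
V → hit
L → hit
V → hit
Z → fault, evict F, frames [V, L, Z]
U → fault, evict Z, frames [V, L, U]
F → fault, evict U, frames [V, L, F]
Z → fault, evict F, frames [V, L, Z]
F → fault, evict Z, frames [V, L, F]
Page faults: 8.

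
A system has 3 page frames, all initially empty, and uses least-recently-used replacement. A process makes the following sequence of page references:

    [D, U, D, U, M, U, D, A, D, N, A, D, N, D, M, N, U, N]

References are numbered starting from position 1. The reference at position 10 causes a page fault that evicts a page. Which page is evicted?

U

pos 1: D: miss, frames {D}
pos 2: U: miss, frames {D,U}
pos 3: D: hit
pos 4: U: hit
pos 5: M: miss, frames {D,U,M}
pos 6: U: hit
pos 7: D: hit
pos 8: A: miss, evict M, frames {U,D,A}
pos 9: D: hit
pos 10: N: miss, evict U, frames {A,D,N}
At position 10, page U is evicted.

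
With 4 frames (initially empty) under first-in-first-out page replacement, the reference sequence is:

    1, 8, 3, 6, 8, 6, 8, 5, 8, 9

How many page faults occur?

1 -> fault, frames (1)
8 -> fault, frames (1 8)
3 -> fault, frames (1 8 3)
6 -> fault, frames (1 8 3 6)
8 -> hit
6 -> hit
8 -> hit
5 -> fault, evict 1, frames (8 3 6 5)
8 -> hit
9 -> fault, evict 8, frames (3 6 5 9)
Page faults: 6.

6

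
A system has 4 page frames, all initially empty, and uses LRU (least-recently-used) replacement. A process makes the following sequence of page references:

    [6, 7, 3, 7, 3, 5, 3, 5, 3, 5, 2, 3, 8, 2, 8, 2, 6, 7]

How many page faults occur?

6 -> fault, frames [6]
7 -> fault, frames [6, 7]
3 -> fault, frames [6, 7, 3]
7 -> hit
3 -> hit
5 -> fault, frames [6, 7, 3, 5]
3 -> hit
5 -> hit
3 -> hit
5 -> hit
2 -> fault, evict 6, frames [7, 3, 5, 2]
3 -> hit
8 -> fault, evict 7, frames [5, 2, 3, 8]
2 -> hit
8 -> hit
2 -> hit
6 -> fault, evict 5, frames [3, 8, 2, 6]
7 -> fault, evict 3, frames [8, 2, 6, 7]
Page faults: 8.

8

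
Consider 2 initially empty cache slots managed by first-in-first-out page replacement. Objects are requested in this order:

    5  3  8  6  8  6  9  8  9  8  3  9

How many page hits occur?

4

5 -> fault, frames (5)
3 -> fault, frames (5 3)
8 -> fault, evict 5, frames (3 8)
6 -> fault, evict 3, frames (8 6)
8 -> hit
6 -> hit
9 -> fault, evict 8, frames (6 9)
8 -> fault, evict 6, frames (9 8)
9 -> hit
8 -> hit
3 -> fault, evict 9, frames (8 3)
9 -> fault, evict 8, frames (3 9)
Hits: 4.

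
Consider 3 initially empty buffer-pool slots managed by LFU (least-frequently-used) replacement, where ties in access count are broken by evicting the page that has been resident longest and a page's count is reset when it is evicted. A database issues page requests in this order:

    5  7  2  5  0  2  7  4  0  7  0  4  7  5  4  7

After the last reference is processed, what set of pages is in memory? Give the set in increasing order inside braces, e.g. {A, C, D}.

{2, 5, 7}

5 → miss, frames (5)
7 → miss, frames (5 7)
2 → miss, frames (5 7 2)
5 → hit
0 → miss, evict 7, frames (5 2 0)
2 → hit
7 → miss, evict 0, frames (5 2 7)
4 → miss, evict 7, frames (5 2 4)
0 → miss, evict 4, frames (5 2 0)
7 → miss, evict 0, frames (5 2 7)
0 → miss, evict 7, frames (5 2 0)
4 → miss, evict 0, frames (5 2 4)
7 → miss, evict 4, frames (5 2 7)
5 → hit
4 → miss, evict 7, frames (5 2 4)
7 → miss, evict 4, frames (5 2 7)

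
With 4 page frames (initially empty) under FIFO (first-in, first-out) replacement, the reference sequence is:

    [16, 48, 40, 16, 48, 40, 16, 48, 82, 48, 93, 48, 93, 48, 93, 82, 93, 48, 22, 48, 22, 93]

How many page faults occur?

16 → miss, frames {16}
48 → miss, frames {16,48}
40 → miss, frames {16,48,40}
16 → hit
48 → hit
40 → hit
16 → hit
48 → hit
82 → miss, frames {16,48,40,82}
48 → hit
93 → miss, evict 16, frames {48,40,82,93}
48 → hit
93 → hit
48 → hit
93 → hit
82 → hit
93 → hit
48 → hit
22 → miss, evict 48, frames {40,82,93,22}
48 → miss, evict 40, frames {82,93,22,48}
22 → hit
93 → hit
Page faults: 7.

7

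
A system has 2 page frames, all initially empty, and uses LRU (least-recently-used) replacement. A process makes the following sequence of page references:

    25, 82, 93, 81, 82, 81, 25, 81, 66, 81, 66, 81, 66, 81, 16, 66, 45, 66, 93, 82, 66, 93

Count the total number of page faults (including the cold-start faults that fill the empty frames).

25 -> fault, frames [25]
82 -> fault, frames [25, 82]
93 -> fault, evict 25, frames [82, 93]
81 -> fault, evict 82, frames [93, 81]
82 -> fault, evict 93, frames [81, 82]
81 -> hit
25 -> fault, evict 82, frames [81, 25]
81 -> hit
66 -> fault, evict 25, frames [81, 66]
81 -> hit
66 -> hit
81 -> hit
66 -> hit
81 -> hit
16 -> fault, evict 66, frames [81, 16]
66 -> fault, evict 81, frames [16, 66]
45 -> fault, evict 16, frames [66, 45]
66 -> hit
93 -> fault, evict 45, frames [66, 93]
82 -> fault, evict 66, frames [93, 82]
66 -> fault, evict 93, frames [82, 66]
93 -> fault, evict 82, frames [66, 93]
Page faults: 14.

14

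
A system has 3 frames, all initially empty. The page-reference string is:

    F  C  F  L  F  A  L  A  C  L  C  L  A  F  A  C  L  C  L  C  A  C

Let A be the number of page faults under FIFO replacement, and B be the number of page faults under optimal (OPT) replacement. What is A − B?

2

Under FIFO: F F . F . F . . . . . . . F . F F . . . F . → 8 faults.
Under OPT: F F . F . F . . . . . . . F . . F . . . . . → 6 faults.
A − B = 8 − 6 = 2.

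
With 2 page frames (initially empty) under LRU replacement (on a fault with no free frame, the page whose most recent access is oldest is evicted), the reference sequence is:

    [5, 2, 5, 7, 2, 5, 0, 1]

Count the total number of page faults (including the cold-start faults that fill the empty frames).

5 -> miss, frames (5)
2 -> miss, frames (5 2)
5 -> hit
7 -> miss, evict 2, frames (5 7)
2 -> miss, evict 5, frames (7 2)
5 -> miss, evict 7, frames (2 5)
0 -> miss, evict 2, frames (5 0)
1 -> miss, evict 5, frames (0 1)
Page faults: 7.

7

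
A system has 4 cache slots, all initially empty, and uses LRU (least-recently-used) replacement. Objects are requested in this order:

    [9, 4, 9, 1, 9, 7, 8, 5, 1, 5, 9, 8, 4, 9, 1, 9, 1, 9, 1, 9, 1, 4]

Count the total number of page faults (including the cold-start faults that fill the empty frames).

10

9 -> fault, frames (9)
4 -> fault, frames (9 4)
9 -> hit
1 -> fault, frames (4 9 1)
9 -> hit
7 -> fault, frames (4 1 9 7)
8 -> fault, evict 4, frames (1 9 7 8)
5 -> fault, evict 1, frames (9 7 8 5)
1 -> fault, evict 9, frames (7 8 5 1)
5 -> hit
9 -> fault, evict 7, frames (8 1 5 9)
8 -> hit
4 -> fault, evict 1, frames (5 9 8 4)
9 -> hit
1 -> fault, evict 5, frames (8 4 9 1)
9 -> hit
1 -> hit
9 -> hit
1 -> hit
9 -> hit
1 -> hit
4 -> hit
Page faults: 10.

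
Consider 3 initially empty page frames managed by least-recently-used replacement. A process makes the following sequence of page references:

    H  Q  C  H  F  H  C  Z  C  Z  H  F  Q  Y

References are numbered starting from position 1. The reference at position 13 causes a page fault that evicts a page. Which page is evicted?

Z

pos 1: H → miss, frames {H}
pos 2: Q → miss, frames {H,Q}
pos 3: C → miss, frames {H,Q,C}
pos 4: H → hit
pos 5: F → miss, evict Q, frames {C,H,F}
pos 6: H → hit
pos 7: C → hit
pos 8: Z → miss, evict F, frames {H,C,Z}
pos 9: C → hit
pos 10: Z → hit
pos 11: H → hit
pos 12: F → miss, evict C, frames {Z,H,F}
pos 13: Q → miss, evict Z, frames {H,F,Q}
At position 13, page Z is evicted.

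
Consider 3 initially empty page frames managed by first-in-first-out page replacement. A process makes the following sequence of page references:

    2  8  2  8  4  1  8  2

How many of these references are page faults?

5

2 → miss, frames (2)
8 → miss, frames (2 8)
2 → hit
8 → hit
4 → miss, frames (2 8 4)
1 → miss, evict 2, frames (8 4 1)
8 → hit
2 → miss, evict 8, frames (4 1 2)
Page faults: 5.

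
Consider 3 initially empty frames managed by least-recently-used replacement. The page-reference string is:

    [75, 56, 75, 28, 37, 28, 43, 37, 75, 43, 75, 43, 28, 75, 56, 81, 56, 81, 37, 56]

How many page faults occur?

10

75 → fault, frames [75]
56 → fault, frames [75, 56]
75 → hit
28 → fault, frames [56, 75, 28]
37 → fault, evict 56, frames [75, 28, 37]
28 → hit
43 → fault, evict 75, frames [37, 28, 43]
37 → hit
75 → fault, evict 28, frames [43, 37, 75]
43 → hit
75 → hit
43 → hit
28 → fault, evict 37, frames [75, 43, 28]
75 → hit
56 → fault, evict 43, frames [28, 75, 56]
81 → fault, evict 28, frames [75, 56, 81]
56 → hit
81 → hit
37 → fault, evict 75, frames [56, 81, 37]
56 → hit
Page faults: 10.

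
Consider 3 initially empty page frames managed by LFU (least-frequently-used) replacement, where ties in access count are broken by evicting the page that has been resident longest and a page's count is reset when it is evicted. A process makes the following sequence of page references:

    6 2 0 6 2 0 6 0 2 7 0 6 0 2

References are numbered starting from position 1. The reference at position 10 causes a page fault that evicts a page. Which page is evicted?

6

pos 1: 6 → fault, frames (6)
pos 2: 2 → fault, frames (6 2)
pos 3: 0 → fault, frames (6 2 0)
pos 4: 6 → hit
pos 5: 2 → hit
pos 6: 0 → hit
pos 7: 6 → hit
pos 8: 0 → hit
pos 9: 2 → hit
pos 10: 7 → fault, evict 6, frames (2 0 7)
At position 10, page 6 is evicted.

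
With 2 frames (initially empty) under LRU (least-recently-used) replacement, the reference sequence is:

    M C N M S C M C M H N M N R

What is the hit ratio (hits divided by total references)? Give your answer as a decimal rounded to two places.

0.21

M: miss, frames (M)
C: miss, frames (M C)
N: miss, evict M, frames (C N)
M: miss, evict C, frames (N M)
S: miss, evict N, frames (M S)
C: miss, evict M, frames (S C)
M: miss, evict S, frames (C M)
C: hit
M: hit
H: miss, evict C, frames (M H)
N: miss, evict M, frames (H N)
M: miss, evict H, frames (N M)
N: hit
R: miss, evict M, frames (N R)
Hits: 3 of 14 references → 3/14 = 0.2143.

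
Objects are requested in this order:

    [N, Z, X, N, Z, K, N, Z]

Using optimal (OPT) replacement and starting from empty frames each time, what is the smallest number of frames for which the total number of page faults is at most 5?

f=1: 8 faults
f=2: 6 faults
f=3: 4 faults
f=4: 4 faults
Smallest f with faults ≤ 5 is 3.

3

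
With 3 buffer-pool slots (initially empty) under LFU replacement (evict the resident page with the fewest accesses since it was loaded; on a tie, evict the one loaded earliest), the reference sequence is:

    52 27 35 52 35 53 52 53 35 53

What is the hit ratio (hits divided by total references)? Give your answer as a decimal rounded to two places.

52: miss, frames {52}
27: miss, frames {52,27}
35: miss, frames {52,27,35}
52: hit
35: hit
53: miss, evict 27, frames {52,35,53}
52: hit
53: hit
35: hit
53: hit
Hits: 6 of 10 references → 6/10 = 0.6000.

0.60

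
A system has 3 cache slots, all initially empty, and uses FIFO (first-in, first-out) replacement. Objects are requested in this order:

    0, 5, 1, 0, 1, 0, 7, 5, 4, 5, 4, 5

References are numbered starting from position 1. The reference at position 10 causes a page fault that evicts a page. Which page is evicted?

1

pos 1: 0 → fault, frames (0)
pos 2: 5 → fault, frames (0 5)
pos 3: 1 → fault, frames (0 5 1)
pos 4: 0 → hit
pos 5: 1 → hit
pos 6: 0 → hit
pos 7: 7 → fault, evict 0, frames (5 1 7)
pos 8: 5 → hit
pos 9: 4 → fault, evict 5, frames (1 7 4)
pos 10: 5 → fault, evict 1, frames (7 4 5)
At position 10, page 1 is evicted.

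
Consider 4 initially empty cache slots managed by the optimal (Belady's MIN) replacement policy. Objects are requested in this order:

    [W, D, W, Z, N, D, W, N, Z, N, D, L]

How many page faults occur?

5

W: miss, frames (W)
D: miss, frames (W D)
W: hit
Z: miss, frames (W D Z)
N: miss, frames (W D Z N)
D: hit
W: hit
N: hit
Z: hit
N: hit
D: hit
L: miss, evict N, frames (W D Z L)
Page faults: 5.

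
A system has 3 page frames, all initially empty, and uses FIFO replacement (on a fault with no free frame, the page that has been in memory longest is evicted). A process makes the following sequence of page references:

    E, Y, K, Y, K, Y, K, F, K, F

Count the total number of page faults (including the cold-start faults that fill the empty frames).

4

E -> fault, frames (E)
Y -> fault, frames (E Y)
K -> fault, frames (E Y K)
Y -> hit
K -> hit
Y -> hit
K -> hit
F -> fault, evict E, frames (Y K F)
K -> hit
F -> hit
Page faults: 4.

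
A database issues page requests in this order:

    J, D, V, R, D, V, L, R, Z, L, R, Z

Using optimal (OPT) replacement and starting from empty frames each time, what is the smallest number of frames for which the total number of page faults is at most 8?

f=1: 12 faults
f=2: 8 faults
f=3: 6 faults
f=4: 6 faults
f=5: 6 faults
f=6: 6 faults
Smallest f with faults ≤ 8 is 2.

2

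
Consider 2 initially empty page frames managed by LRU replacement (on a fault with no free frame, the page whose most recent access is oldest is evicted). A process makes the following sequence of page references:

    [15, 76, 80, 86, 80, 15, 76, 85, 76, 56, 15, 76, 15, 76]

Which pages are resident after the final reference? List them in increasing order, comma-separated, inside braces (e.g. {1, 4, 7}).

15: fault, frames {15}
76: fault, frames {15,76}
80: fault, evict 15, frames {76,80}
86: fault, evict 76, frames {80,86}
80: hit
15: fault, evict 86, frames {80,15}
76: fault, evict 80, frames {15,76}
85: fault, evict 15, frames {76,85}
76: hit
56: fault, evict 85, frames {76,56}
15: fault, evict 76, frames {56,15}
76: fault, evict 56, frames {15,76}
15: hit
76: hit

{15, 76}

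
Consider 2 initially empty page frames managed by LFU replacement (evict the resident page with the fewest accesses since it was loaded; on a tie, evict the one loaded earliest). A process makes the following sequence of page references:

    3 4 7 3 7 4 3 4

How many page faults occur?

3 → fault, frames [3]
4 → fault, frames [3, 4]
7 → fault, evict 3, frames [4, 7]
3 → fault, evict 4, frames [7, 3]
7 → hit
4 → fault, evict 3, frames [7, 4]
3 → fault, evict 4, frames [7, 3]
4 → fault, evict 3, frames [7, 4]
Page faults: 7.

7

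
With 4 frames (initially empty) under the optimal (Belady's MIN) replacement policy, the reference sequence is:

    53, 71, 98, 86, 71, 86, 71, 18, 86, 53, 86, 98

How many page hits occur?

7

53: fault, frames {53}
71: fault, frames {53,71}
98: fault, frames {53,71,98}
86: fault, frames {53,71,98,86}
71: hit
86: hit
71: hit
18: fault, evict 71, frames {53,98,86,18}
86: hit
53: hit
86: hit
98: hit
Hits: 7.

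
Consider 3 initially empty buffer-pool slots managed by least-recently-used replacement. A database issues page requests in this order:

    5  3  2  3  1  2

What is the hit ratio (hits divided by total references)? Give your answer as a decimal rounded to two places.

5: miss, frames [5]
3: miss, frames [5, 3]
2: miss, frames [5, 3, 2]
3: hit
1: miss, evict 5, frames [2, 3, 1]
2: hit
Hits: 2 of 6 references → 2/6 = 0.3333.

0.33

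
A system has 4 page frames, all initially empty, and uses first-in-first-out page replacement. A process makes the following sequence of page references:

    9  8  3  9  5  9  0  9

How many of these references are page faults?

6

9: miss, frames [9]
8: miss, frames [9, 8]
3: miss, frames [9, 8, 3]
9: hit
5: miss, frames [9, 8, 3, 5]
9: hit
0: miss, evict 9, frames [8, 3, 5, 0]
9: miss, evict 8, frames [3, 5, 0, 9]
Page faults: 6.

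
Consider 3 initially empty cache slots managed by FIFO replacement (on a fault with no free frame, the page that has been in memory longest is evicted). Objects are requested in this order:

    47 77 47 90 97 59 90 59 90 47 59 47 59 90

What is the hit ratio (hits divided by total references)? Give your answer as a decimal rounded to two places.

0.50

47 → fault, frames [47]
77 → fault, frames [47, 77]
47 → hit
90 → fault, frames [47, 77, 90]
97 → fault, evict 47, frames [77, 90, 97]
59 → fault, evict 77, frames [90, 97, 59]
90 → hit
59 → hit
90 → hit
47 → fault, evict 90, frames [97, 59, 47]
59 → hit
47 → hit
59 → hit
90 → fault, evict 97, frames [59, 47, 90]
Hits: 7 of 14 references → 7/14 = 0.5000.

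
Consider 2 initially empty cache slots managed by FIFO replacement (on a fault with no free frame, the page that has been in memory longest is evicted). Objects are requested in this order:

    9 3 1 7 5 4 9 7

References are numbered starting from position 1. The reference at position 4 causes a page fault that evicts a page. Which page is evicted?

pos 1: 9: fault, frames {9}
pos 2: 3: fault, frames {9,3}
pos 3: 1: fault, evict 9, frames {3,1}
pos 4: 7: fault, evict 3, frames {1,7}
At position 4, page 3 is evicted.

3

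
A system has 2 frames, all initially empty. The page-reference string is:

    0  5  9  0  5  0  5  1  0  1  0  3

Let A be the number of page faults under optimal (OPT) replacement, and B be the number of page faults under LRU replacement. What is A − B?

Under OPT: F F F . F . . F . . . F → 6 faults.
Under LRU: F F F F F . . F F . . F → 8 faults.
A − B = 6 − 8 = -2.

-2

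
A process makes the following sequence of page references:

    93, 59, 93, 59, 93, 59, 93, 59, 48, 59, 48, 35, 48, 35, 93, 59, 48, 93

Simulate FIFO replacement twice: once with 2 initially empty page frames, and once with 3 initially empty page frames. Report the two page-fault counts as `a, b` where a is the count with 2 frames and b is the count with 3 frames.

8, 7

2 frames: F F . . . . . . F . . F . . F F F F → 8 faults.
3 frames: F F . . . . . . F . . F . . F F F . → 7 faults.
7 < 8: adding a frame reduced faults, as is typical.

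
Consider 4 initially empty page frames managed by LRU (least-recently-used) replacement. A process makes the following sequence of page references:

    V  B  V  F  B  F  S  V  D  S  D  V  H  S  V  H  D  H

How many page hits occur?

V -> fault, frames (V)
B -> fault, frames (V B)
V -> hit
F -> fault, frames (B V F)
B -> hit
F -> hit
S -> fault, frames (V B F S)
V -> hit
D -> fault, evict B, frames (F S V D)
S -> hit
D -> hit
V -> hit
H -> fault, evict F, frames (S D V H)
S -> hit
V -> hit
H -> hit
D -> hit
H -> hit
Hits: 12.

12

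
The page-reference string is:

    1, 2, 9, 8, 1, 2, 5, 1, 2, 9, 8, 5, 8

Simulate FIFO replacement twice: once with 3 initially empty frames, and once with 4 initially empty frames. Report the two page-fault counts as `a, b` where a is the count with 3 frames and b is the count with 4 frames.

3 frames: F F F F F F F . . F F . . → 9 faults.
4 frames: F F F F . . F F F F F F . → 10 faults.
10 > 9: adding a frame increased faults — Belady's anomaly.

9, 10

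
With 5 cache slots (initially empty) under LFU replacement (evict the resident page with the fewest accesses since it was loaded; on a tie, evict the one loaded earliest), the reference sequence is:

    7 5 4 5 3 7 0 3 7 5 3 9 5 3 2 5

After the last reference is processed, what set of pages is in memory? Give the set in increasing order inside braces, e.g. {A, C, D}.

{2, 3, 5, 7, 9}

7 -> fault, frames [7]
5 -> fault, frames [7, 5]
4 -> fault, frames [7, 5, 4]
5 -> hit
3 -> fault, frames [7, 5, 4, 3]
7 -> hit
0 -> fault, frames [7, 5, 4, 3, 0]
3 -> hit
7 -> hit
5 -> hit
3 -> hit
9 -> fault, evict 4, frames [7, 5, 3, 0, 9]
5 -> hit
3 -> hit
2 -> fault, evict 0, frames [7, 5, 3, 9, 2]
5 -> hit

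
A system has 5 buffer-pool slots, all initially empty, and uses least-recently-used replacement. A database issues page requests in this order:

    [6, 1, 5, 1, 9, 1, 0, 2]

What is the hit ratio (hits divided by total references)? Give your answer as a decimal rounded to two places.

6 → fault, frames [6]
1 → fault, frames [6, 1]
5 → fault, frames [6, 1, 5]
1 → hit
9 → fault, frames [6, 5, 1, 9]
1 → hit
0 → fault, frames [6, 5, 9, 1, 0]
2 → fault, evict 6, frames [5, 9, 1, 0, 2]
Hits: 2 of 8 references → 2/8 = 0.2500.

0.25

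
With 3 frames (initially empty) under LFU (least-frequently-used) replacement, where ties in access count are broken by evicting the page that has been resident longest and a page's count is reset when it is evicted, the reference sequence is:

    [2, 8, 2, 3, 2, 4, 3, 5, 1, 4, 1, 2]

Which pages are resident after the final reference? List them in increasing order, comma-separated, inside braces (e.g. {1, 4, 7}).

{1, 2, 3}

2 -> miss, frames [2]
8 -> miss, frames [2, 8]
2 -> hit
3 -> miss, frames [2, 8, 3]
2 -> hit
4 -> miss, evict 8, frames [2, 3, 4]
3 -> hit
5 -> miss, evict 4, frames [2, 3, 5]
1 -> miss, evict 5, frames [2, 3, 1]
4 -> miss, evict 1, frames [2, 3, 4]
1 -> miss, evict 4, frames [2, 3, 1]
2 -> hit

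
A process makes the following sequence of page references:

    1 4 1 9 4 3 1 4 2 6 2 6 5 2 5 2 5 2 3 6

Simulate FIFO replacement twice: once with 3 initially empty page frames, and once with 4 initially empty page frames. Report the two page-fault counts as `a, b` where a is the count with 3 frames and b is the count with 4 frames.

10, 7

3 frames: F F . F . F F F F F . . F . . . . . F . → 10 faults.
4 frames: F F . F . F . . F F . . F . . . . . . . → 7 faults.
7 < 10: adding a frame reduced faults, as is typical.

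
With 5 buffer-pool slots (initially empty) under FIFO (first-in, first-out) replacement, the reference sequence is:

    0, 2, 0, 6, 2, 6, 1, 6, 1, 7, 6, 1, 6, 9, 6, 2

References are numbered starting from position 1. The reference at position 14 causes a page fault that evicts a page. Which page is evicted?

pos 1: 0: fault, frames {0}
pos 2: 2: fault, frames {0,2}
pos 3: 0: hit
pos 4: 6: fault, frames {0,2,6}
pos 5: 2: hit
pos 6: 6: hit
pos 7: 1: fault, frames {0,2,6,1}
pos 8: 6: hit
pos 9: 1: hit
pos 10: 7: fault, frames {0,2,6,1,7}
pos 11: 6: hit
pos 12: 1: hit
pos 13: 6: hit
pos 14: 9: fault, evict 0, frames {2,6,1,7,9}
At position 14, page 0 is evicted.

0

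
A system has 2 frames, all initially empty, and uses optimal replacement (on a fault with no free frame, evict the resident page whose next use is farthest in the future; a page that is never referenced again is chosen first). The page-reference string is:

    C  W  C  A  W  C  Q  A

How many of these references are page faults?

5

C -> fault, frames {C}
W -> fault, frames {C,W}
C -> hit
A -> fault, evict C, frames {W,A}
W -> hit
C -> fault, evict W, frames {A,C}
Q -> fault, evict C, frames {A,Q}
A -> hit
Page faults: 5.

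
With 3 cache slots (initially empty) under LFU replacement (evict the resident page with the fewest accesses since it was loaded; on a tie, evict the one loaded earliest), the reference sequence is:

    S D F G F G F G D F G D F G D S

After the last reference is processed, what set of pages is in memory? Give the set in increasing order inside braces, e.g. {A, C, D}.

S -> miss, frames (S)
D -> miss, frames (S D)
F -> miss, frames (S D F)
G -> miss, evict S, frames (D F G)
F -> hit
G -> hit
F -> hit
G -> hit
D -> hit
F -> hit
G -> hit
D -> hit
F -> hit
G -> hit
D -> hit
S -> miss, evict D, frames (F G S)

{F, G, S}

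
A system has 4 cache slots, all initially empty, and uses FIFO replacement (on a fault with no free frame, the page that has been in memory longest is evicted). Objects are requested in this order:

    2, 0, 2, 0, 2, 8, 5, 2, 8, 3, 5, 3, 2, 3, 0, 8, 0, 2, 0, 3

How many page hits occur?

12

2 → fault, frames {2}
0 → fault, frames {2,0}
2 → hit
0 → hit
2 → hit
8 → fault, frames {2,0,8}
5 → fault, frames {2,0,8,5}
2 → hit
8 → hit
3 → fault, evict 2, frames {0,8,5,3}
5 → hit
3 → hit
2 → fault, evict 0, frames {8,5,3,2}
3 → hit
0 → fault, evict 8, frames {5,3,2,0}
8 → fault, evict 5, frames {3,2,0,8}
0 → hit
2 → hit
0 → hit
3 → hit
Hits: 12.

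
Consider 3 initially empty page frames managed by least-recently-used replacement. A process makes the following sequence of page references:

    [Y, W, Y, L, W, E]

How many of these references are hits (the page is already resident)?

2

Y → fault, frames (Y)
W → fault, frames (Y W)
Y → hit
L → fault, frames (W Y L)
W → hit
E → fault, evict Y, frames (L W E)
Hits: 2.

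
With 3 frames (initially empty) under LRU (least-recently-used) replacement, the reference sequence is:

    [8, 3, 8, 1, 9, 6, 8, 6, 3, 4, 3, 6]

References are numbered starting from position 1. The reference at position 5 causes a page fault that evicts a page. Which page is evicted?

pos 1: 8 -> fault, frames [8]
pos 2: 3 -> fault, frames [8, 3]
pos 3: 8 -> hit
pos 4: 1 -> fault, frames [3, 8, 1]
pos 5: 9 -> fault, evict 3, frames [8, 1, 9]
At position 5, page 3 is evicted.

3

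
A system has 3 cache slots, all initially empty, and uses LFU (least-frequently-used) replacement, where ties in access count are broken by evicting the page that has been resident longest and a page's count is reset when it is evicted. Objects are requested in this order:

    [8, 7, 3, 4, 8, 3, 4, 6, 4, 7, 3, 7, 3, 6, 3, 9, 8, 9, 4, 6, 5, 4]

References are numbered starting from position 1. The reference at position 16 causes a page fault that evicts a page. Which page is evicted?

6

pos 1: 8 → fault, frames {8}
pos 2: 7 → fault, frames {8,7}
pos 3: 3 → fault, frames {8,7,3}
pos 4: 4 → fault, evict 8, frames {7,3,4}
pos 5: 8 → fault, evict 7, frames {3,4,8}
pos 6: 3 → hit
pos 7: 4 → hit
pos 8: 6 → fault, evict 8, frames {3,4,6}
pos 9: 4 → hit
pos 10: 7 → fault, evict 6, frames {3,4,7}
pos 11: 3 → hit
pos 12: 7 → hit
pos 13: 3 → hit
pos 14: 6 → fault, evict 7, frames {3,4,6}
pos 15: 3 → hit
pos 16: 9 → fault, evict 6, frames {3,4,9}
At position 16, page 6 is evicted.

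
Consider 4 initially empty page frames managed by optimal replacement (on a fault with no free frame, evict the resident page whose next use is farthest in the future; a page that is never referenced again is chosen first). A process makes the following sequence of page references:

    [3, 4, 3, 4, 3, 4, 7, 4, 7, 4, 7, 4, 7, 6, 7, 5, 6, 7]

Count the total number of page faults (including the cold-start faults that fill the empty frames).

3 -> fault, frames [3]
4 -> fault, frames [3, 4]
3 -> hit
4 -> hit
3 -> hit
4 -> hit
7 -> fault, frames [3, 4, 7]
4 -> hit
7 -> hit
4 -> hit
7 -> hit
4 -> hit
7 -> hit
6 -> fault, frames [3, 4, 7, 6]
7 -> hit
5 -> fault, evict 4, frames [3, 7, 6, 5]
6 -> hit
7 -> hit
Page faults: 5.

5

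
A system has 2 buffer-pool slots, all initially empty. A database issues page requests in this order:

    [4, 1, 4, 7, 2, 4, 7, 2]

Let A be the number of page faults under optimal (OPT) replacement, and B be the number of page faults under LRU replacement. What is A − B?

Under OPT: F F . F F . F . → 5 faults.
Under LRU: F F . F F F F F → 7 faults.
A − B = 5 − 7 = -2.

-2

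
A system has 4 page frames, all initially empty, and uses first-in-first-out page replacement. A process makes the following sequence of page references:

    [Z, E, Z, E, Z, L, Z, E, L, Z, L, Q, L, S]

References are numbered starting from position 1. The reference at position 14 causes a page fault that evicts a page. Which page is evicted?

Z

pos 1: Z -> miss, frames [Z]
pos 2: E -> miss, frames [Z, E]
pos 3: Z -> hit
pos 4: E -> hit
pos 5: Z -> hit
pos 6: L -> miss, frames [Z, E, L]
pos 7: Z -> hit
pos 8: E -> hit
pos 9: L -> hit
pos 10: Z -> hit
pos 11: L -> hit
pos 12: Q -> miss, frames [Z, E, L, Q]
pos 13: L -> hit
pos 14: S -> miss, evict Z, frames [E, L, Q, S]
At position 14, page Z is evicted.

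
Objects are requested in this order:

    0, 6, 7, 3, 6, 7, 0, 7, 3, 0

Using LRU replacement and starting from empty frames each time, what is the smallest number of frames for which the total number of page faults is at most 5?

f=1: 10 faults
f=2: 9 faults
f=3: 6 faults
f=4: 4 faults
Smallest f with faults ≤ 5 is 4.

4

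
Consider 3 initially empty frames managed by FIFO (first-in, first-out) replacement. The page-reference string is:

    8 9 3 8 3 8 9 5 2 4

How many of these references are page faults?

6

8 -> miss, frames [8]
9 -> miss, frames [8, 9]
3 -> miss, frames [8, 9, 3]
8 -> hit
3 -> hit
8 -> hit
9 -> hit
5 -> miss, evict 8, frames [9, 3, 5]
2 -> miss, evict 9, frames [3, 5, 2]
4 -> miss, evict 3, frames [5, 2, 4]
Page faults: 6.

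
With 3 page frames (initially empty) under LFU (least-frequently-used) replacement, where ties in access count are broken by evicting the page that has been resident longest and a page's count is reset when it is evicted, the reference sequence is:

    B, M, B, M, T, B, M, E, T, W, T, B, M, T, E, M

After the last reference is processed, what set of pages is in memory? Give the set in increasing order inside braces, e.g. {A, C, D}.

B: miss, frames {B}
M: miss, frames {B,M}
B: hit
M: hit
T: miss, frames {B,M,T}
B: hit
M: hit
E: miss, evict T, frames {B,M,E}
T: miss, evict E, frames {B,M,T}
W: miss, evict T, frames {B,M,W}
T: miss, evict W, frames {B,M,T}
B: hit
M: hit
T: hit
E: miss, evict T, frames {B,M,E}
M: hit

{B, E, M}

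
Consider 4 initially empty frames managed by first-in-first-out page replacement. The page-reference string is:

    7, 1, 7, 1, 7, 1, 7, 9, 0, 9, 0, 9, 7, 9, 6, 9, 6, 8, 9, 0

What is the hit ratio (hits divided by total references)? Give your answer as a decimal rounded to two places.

7: fault, frames [7]
1: fault, frames [7, 1]
7: hit
1: hit
7: hit
1: hit
7: hit
9: fault, frames [7, 1, 9]
0: fault, frames [7, 1, 9, 0]
9: hit
0: hit
9: hit
7: hit
9: hit
6: fault, evict 7, frames [1, 9, 0, 6]
9: hit
6: hit
8: fault, evict 1, frames [9, 0, 6, 8]
9: hit
0: hit
Hits: 14 of 20 references → 14/20 = 0.7000.

0.70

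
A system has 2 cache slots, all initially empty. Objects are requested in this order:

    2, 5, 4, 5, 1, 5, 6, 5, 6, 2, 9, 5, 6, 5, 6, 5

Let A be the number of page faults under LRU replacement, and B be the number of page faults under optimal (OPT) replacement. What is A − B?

1

Under LRU: F F F . F . F . . F F F F . . . → 9 faults.
Under OPT: F F F . F . F . . F F . F . . . → 8 faults.
A − B = 9 − 8 = 1.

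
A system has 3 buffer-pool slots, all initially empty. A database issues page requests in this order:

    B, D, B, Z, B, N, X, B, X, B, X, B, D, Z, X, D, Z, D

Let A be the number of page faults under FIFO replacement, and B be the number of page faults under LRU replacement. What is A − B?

Under FIFO: F F . F . F F F . . . . F F F . . . → 9 faults.
Under LRU: F F . F . F F . . . . . F F F . . . → 8 faults.
A − B = 9 − 8 = 1.

1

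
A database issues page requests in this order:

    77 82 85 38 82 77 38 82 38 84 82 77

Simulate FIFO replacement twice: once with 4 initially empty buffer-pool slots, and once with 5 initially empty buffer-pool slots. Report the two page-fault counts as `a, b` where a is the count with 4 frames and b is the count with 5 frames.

4 frames: F F F F . . . . . F . F → 6 faults.
5 frames: F F F F . . . . . F . . → 5 faults.
5 < 6: adding a frame reduced faults, as is typical.

6, 5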